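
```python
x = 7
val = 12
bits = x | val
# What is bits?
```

Answer: 15

Derivation:
Trace (tracking bits):
x = 7  # -> x = 7
val = 12  # -> val = 12
bits = x | val  # -> bits = 15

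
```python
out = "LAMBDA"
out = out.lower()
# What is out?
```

Trace (tracking out):
out = 'LAMBDA'  # -> out = 'LAMBDA'
out = out.lower()  # -> out = 'lambda'

Answer: 'lambda'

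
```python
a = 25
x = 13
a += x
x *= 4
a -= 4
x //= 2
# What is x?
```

Trace (tracking x):
a = 25  # -> a = 25
x = 13  # -> x = 13
a += x  # -> a = 38
x *= 4  # -> x = 52
a -= 4  # -> a = 34
x //= 2  # -> x = 26

Answer: 26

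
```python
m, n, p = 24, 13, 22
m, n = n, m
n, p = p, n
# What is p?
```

Trace (tracking p):
m, n, p = (24, 13, 22)  # -> m = 24, n = 13, p = 22
m, n = (n, m)  # -> m = 13, n = 24
n, p = (p, n)  # -> n = 22, p = 24

Answer: 24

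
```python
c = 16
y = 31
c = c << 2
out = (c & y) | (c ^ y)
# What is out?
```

Trace (tracking out):
c = 16  # -> c = 16
y = 31  # -> y = 31
c = c << 2  # -> c = 64
out = c & y | c ^ y  # -> out = 95

Answer: 95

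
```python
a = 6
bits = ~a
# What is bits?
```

Answer: -7

Derivation:
Trace (tracking bits):
a = 6  # -> a = 6
bits = ~a  # -> bits = -7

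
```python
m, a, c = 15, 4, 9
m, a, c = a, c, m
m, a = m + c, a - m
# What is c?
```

Answer: 15

Derivation:
Trace (tracking c):
m, a, c = (15, 4, 9)  # -> m = 15, a = 4, c = 9
m, a, c = (a, c, m)  # -> m = 4, a = 9, c = 15
m, a = (m + c, a - m)  # -> m = 19, a = 5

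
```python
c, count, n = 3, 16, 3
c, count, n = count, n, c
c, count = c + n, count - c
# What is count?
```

Answer: -13

Derivation:
Trace (tracking count):
c, count, n = (3, 16, 3)  # -> c = 3, count = 16, n = 3
c, count, n = (count, n, c)  # -> c = 16, count = 3, n = 3
c, count = (c + n, count - c)  # -> c = 19, count = -13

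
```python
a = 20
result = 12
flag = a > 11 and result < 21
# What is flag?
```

Trace (tracking flag):
a = 20  # -> a = 20
result = 12  # -> result = 12
flag = a > 11 and result < 21  # -> flag = True

Answer: True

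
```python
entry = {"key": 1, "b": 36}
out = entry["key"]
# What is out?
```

Answer: 1

Derivation:
Trace (tracking out):
entry = {'key': 1, 'b': 36}  # -> entry = {'key': 1, 'b': 36}
out = entry['key']  # -> out = 1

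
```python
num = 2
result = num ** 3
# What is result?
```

Trace (tracking result):
num = 2  # -> num = 2
result = num ** 3  # -> result = 8

Answer: 8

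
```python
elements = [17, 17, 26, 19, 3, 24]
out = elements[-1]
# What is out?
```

Answer: 24

Derivation:
Trace (tracking out):
elements = [17, 17, 26, 19, 3, 24]  # -> elements = [17, 17, 26, 19, 3, 24]
out = elements[-1]  # -> out = 24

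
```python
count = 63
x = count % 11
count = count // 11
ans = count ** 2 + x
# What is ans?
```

Answer: 33

Derivation:
Trace (tracking ans):
count = 63  # -> count = 63
x = count % 11  # -> x = 8
count = count // 11  # -> count = 5
ans = count ** 2 + x  # -> ans = 33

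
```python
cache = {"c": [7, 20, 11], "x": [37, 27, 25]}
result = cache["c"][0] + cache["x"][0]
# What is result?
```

Answer: 44

Derivation:
Trace (tracking result):
cache = {'c': [7, 20, 11], 'x': [37, 27, 25]}  # -> cache = {'c': [7, 20, 11], 'x': [37, 27, 25]}
result = cache['c'][0] + cache['x'][0]  # -> result = 44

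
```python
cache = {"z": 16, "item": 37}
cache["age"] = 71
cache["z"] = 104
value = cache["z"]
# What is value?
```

Trace (tracking value):
cache = {'z': 16, 'item': 37}  # -> cache = {'z': 16, 'item': 37}
cache['age'] = 71  # -> cache = {'z': 16, 'item': 37, 'age': 71}
cache['z'] = 104  # -> cache = {'z': 104, 'item': 37, 'age': 71}
value = cache['z']  # -> value = 104

Answer: 104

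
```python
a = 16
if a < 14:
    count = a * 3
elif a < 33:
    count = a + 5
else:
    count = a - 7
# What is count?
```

Trace (tracking count):
a = 16  # -> a = 16
if a < 14:  # condition is False
elif a < 33:  # condition is True
    count = a + 5  # -> count = 21

Answer: 21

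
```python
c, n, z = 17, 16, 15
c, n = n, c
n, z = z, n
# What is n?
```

Answer: 15

Derivation:
Trace (tracking n):
c, n, z = (17, 16, 15)  # -> c = 17, n = 16, z = 15
c, n = (n, c)  # -> c = 16, n = 17
n, z = (z, n)  # -> n = 15, z = 17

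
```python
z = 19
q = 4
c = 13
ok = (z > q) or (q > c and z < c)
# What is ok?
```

Answer: True

Derivation:
Trace (tracking ok):
z = 19  # -> z = 19
q = 4  # -> q = 4
c = 13  # -> c = 13
ok = z > q or (q > c and z < c)  # -> ok = True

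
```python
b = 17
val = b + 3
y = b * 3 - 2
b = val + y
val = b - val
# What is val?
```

Answer: 49

Derivation:
Trace (tracking val):
b = 17  # -> b = 17
val = b + 3  # -> val = 20
y = b * 3 - 2  # -> y = 49
b = val + y  # -> b = 69
val = b - val  # -> val = 49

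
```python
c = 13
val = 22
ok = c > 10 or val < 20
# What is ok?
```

Answer: True

Derivation:
Trace (tracking ok):
c = 13  # -> c = 13
val = 22  # -> val = 22
ok = c > 10 or val < 20  # -> ok = True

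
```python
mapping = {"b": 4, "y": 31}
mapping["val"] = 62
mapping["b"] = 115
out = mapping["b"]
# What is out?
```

Trace (tracking out):
mapping = {'b': 4, 'y': 31}  # -> mapping = {'b': 4, 'y': 31}
mapping['val'] = 62  # -> mapping = {'b': 4, 'y': 31, 'val': 62}
mapping['b'] = 115  # -> mapping = {'b': 115, 'y': 31, 'val': 62}
out = mapping['b']  # -> out = 115

Answer: 115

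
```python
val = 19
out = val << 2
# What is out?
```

Answer: 76

Derivation:
Trace (tracking out):
val = 19  # -> val = 19
out = val << 2  # -> out = 76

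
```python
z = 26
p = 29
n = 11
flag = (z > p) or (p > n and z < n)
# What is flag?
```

Trace (tracking flag):
z = 26  # -> z = 26
p = 29  # -> p = 29
n = 11  # -> n = 11
flag = z > p or (p > n and z < n)  # -> flag = False

Answer: False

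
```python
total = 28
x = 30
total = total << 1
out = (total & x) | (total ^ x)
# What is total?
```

Trace (tracking total):
total = 28  # -> total = 28
x = 30  # -> x = 30
total = total << 1  # -> total = 56
out = total & x | total ^ x  # -> out = 62

Answer: 56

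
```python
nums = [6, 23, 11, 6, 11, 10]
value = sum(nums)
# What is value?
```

Trace (tracking value):
nums = [6, 23, 11, 6, 11, 10]  # -> nums = [6, 23, 11, 6, 11, 10]
value = sum(nums)  # -> value = 67

Answer: 67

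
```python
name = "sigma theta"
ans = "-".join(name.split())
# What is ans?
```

Trace (tracking ans):
name = 'sigma theta'  # -> name = 'sigma theta'
ans = '-'.join(name.split())  # -> ans = 'sigma-theta'

Answer: 'sigma-theta'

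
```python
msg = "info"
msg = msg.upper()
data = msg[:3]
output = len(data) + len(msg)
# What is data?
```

Answer: 'INF'

Derivation:
Trace (tracking data):
msg = 'info'  # -> msg = 'info'
msg = msg.upper()  # -> msg = 'INFO'
data = msg[:3]  # -> data = 'INF'
output = len(data) + len(msg)  # -> output = 7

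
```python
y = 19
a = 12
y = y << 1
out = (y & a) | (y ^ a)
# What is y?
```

Answer: 38

Derivation:
Trace (tracking y):
y = 19  # -> y = 19
a = 12  # -> a = 12
y = y << 1  # -> y = 38
out = y & a | y ^ a  # -> out = 46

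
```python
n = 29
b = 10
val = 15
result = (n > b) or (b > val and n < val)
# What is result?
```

Answer: True

Derivation:
Trace (tracking result):
n = 29  # -> n = 29
b = 10  # -> b = 10
val = 15  # -> val = 15
result = n > b or (b > val and n < val)  # -> result = True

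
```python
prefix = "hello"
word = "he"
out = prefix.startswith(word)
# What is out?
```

Trace (tracking out):
prefix = 'hello'  # -> prefix = 'hello'
word = 'he'  # -> word = 'he'
out = prefix.startswith(word)  # -> out = True

Answer: True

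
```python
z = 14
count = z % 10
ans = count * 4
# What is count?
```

Answer: 4

Derivation:
Trace (tracking count):
z = 14  # -> z = 14
count = z % 10  # -> count = 4
ans = count * 4  # -> ans = 16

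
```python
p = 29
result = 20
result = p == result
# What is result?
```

Answer: False

Derivation:
Trace (tracking result):
p = 29  # -> p = 29
result = 20  # -> result = 20
result = p == result  # -> result = False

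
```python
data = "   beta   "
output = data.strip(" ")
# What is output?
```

Answer: 'beta'

Derivation:
Trace (tracking output):
data = '   beta   '  # -> data = '   beta   '
output = data.strip(' ')  # -> output = 'beta'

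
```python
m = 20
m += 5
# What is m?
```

Answer: 25

Derivation:
Trace (tracking m):
m = 20  # -> m = 20
m += 5  # -> m = 25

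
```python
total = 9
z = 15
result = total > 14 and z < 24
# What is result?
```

Trace (tracking result):
total = 9  # -> total = 9
z = 15  # -> z = 15
result = total > 14 and z < 24  # -> result = False

Answer: False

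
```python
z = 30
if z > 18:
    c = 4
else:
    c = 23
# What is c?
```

Trace (tracking c):
z = 30  # -> z = 30
if z > 18:  # condition is True
    c = 4  # -> c = 4

Answer: 4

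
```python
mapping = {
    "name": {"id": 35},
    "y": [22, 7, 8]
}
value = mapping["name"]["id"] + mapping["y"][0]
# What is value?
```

Trace (tracking value):
mapping = {'name': {'id': 35}, 'y': [22, 7, 8]}  # -> mapping = {'name': {'id': 35}, 'y': [22, 7, 8]}
value = mapping['name']['id'] + mapping['y'][0]  # -> value = 57

Answer: 57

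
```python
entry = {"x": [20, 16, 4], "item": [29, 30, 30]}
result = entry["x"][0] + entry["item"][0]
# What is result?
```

Answer: 49

Derivation:
Trace (tracking result):
entry = {'x': [20, 16, 4], 'item': [29, 30, 30]}  # -> entry = {'x': [20, 16, 4], 'item': [29, 30, 30]}
result = entry['x'][0] + entry['item'][0]  # -> result = 49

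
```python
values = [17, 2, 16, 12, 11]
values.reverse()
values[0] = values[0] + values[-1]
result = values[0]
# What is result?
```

Answer: 28

Derivation:
Trace (tracking result):
values = [17, 2, 16, 12, 11]  # -> values = [17, 2, 16, 12, 11]
values.reverse()  # -> values = [11, 12, 16, 2, 17]
values[0] = values[0] + values[-1]  # -> values = [28, 12, 16, 2, 17]
result = values[0]  # -> result = 28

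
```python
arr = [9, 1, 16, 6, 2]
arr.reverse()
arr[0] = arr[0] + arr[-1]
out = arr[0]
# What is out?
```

Trace (tracking out):
arr = [9, 1, 16, 6, 2]  # -> arr = [9, 1, 16, 6, 2]
arr.reverse()  # -> arr = [2, 6, 16, 1, 9]
arr[0] = arr[0] + arr[-1]  # -> arr = [11, 6, 16, 1, 9]
out = arr[0]  # -> out = 11

Answer: 11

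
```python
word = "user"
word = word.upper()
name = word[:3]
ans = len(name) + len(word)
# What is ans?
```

Trace (tracking ans):
word = 'user'  # -> word = 'user'
word = word.upper()  # -> word = 'USER'
name = word[:3]  # -> name = 'USE'
ans = len(name) + len(word)  # -> ans = 7

Answer: 7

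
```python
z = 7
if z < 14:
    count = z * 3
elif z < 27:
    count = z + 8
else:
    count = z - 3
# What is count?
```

Trace (tracking count):
z = 7  # -> z = 7
if z < 14:  # condition is True
    count = z * 3  # -> count = 21

Answer: 21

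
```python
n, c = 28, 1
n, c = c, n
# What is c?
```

Answer: 28

Derivation:
Trace (tracking c):
n, c = (28, 1)  # -> n = 28, c = 1
n, c = (c, n)  # -> n = 1, c = 28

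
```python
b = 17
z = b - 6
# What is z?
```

Trace (tracking z):
b = 17  # -> b = 17
z = b - 6  # -> z = 11

Answer: 11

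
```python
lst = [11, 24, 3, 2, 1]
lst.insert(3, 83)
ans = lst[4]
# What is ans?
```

Answer: 2

Derivation:
Trace (tracking ans):
lst = [11, 24, 3, 2, 1]  # -> lst = [11, 24, 3, 2, 1]
lst.insert(3, 83)  # -> lst = [11, 24, 3, 83, 2, 1]
ans = lst[4]  # -> ans = 2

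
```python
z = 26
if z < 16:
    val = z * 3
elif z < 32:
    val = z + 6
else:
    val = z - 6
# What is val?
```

Trace (tracking val):
z = 26  # -> z = 26
if z < 16:  # condition is False
elif z < 32:  # condition is True
    val = z + 6  # -> val = 32

Answer: 32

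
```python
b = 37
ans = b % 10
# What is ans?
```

Answer: 7

Derivation:
Trace (tracking ans):
b = 37  # -> b = 37
ans = b % 10  # -> ans = 7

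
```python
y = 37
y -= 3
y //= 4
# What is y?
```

Trace (tracking y):
y = 37  # -> y = 37
y -= 3  # -> y = 34
y //= 4  # -> y = 8

Answer: 8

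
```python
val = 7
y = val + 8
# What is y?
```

Answer: 15

Derivation:
Trace (tracking y):
val = 7  # -> val = 7
y = val + 8  # -> y = 15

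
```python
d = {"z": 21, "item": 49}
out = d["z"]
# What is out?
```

Trace (tracking out):
d = {'z': 21, 'item': 49}  # -> d = {'z': 21, 'item': 49}
out = d['z']  # -> out = 21

Answer: 21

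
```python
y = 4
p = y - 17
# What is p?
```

Answer: -13

Derivation:
Trace (tracking p):
y = 4  # -> y = 4
p = y - 17  # -> p = -13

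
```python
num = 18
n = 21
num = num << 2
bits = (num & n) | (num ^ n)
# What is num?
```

Trace (tracking num):
num = 18  # -> num = 18
n = 21  # -> n = 21
num = num << 2  # -> num = 72
bits = num & n | num ^ n  # -> bits = 93

Answer: 72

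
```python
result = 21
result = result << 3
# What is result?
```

Trace (tracking result):
result = 21  # -> result = 21
result = result << 3  # -> result = 168

Answer: 168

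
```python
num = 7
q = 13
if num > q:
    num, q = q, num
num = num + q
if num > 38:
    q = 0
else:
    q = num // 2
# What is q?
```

Trace (tracking q):
num = 7  # -> num = 7
q = 13  # -> q = 13
if num > q:  # condition is False
num = num + q  # -> num = 20
if num > 38:  # condition is False
else:
    q = num // 2  # -> q = 10

Answer: 10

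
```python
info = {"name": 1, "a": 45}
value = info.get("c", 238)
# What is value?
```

Trace (tracking value):
info = {'name': 1, 'a': 45}  # -> info = {'name': 1, 'a': 45}
value = info.get('c', 238)  # -> value = 238

Answer: 238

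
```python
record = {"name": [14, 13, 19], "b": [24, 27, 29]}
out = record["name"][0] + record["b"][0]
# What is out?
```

Trace (tracking out):
record = {'name': [14, 13, 19], 'b': [24, 27, 29]}  # -> record = {'name': [14, 13, 19], 'b': [24, 27, 29]}
out = record['name'][0] + record['b'][0]  # -> out = 38

Answer: 38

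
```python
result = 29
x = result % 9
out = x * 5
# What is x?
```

Answer: 2

Derivation:
Trace (tracking x):
result = 29  # -> result = 29
x = result % 9  # -> x = 2
out = x * 5  # -> out = 10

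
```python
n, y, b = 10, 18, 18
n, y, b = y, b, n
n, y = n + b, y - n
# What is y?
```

Trace (tracking y):
n, y, b = (10, 18, 18)  # -> n = 10, y = 18, b = 18
n, y, b = (y, b, n)  # -> n = 18, y = 18, b = 10
n, y = (n + b, y - n)  # -> n = 28, y = 0

Answer: 0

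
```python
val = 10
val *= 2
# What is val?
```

Trace (tracking val):
val = 10  # -> val = 10
val *= 2  # -> val = 20

Answer: 20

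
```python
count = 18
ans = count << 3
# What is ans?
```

Answer: 144

Derivation:
Trace (tracking ans):
count = 18  # -> count = 18
ans = count << 3  # -> ans = 144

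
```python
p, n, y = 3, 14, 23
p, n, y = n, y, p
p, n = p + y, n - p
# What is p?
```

Answer: 17

Derivation:
Trace (tracking p):
p, n, y = (3, 14, 23)  # -> p = 3, n = 14, y = 23
p, n, y = (n, y, p)  # -> p = 14, n = 23, y = 3
p, n = (p + y, n - p)  # -> p = 17, n = 9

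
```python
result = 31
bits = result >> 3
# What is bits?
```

Answer: 3

Derivation:
Trace (tracking bits):
result = 31  # -> result = 31
bits = result >> 3  # -> bits = 3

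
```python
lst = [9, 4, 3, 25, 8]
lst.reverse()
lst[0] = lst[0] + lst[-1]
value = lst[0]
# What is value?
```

Trace (tracking value):
lst = [9, 4, 3, 25, 8]  # -> lst = [9, 4, 3, 25, 8]
lst.reverse()  # -> lst = [8, 25, 3, 4, 9]
lst[0] = lst[0] + lst[-1]  # -> lst = [17, 25, 3, 4, 9]
value = lst[0]  # -> value = 17

Answer: 17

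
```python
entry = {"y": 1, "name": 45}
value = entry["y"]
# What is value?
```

Trace (tracking value):
entry = {'y': 1, 'name': 45}  # -> entry = {'y': 1, 'name': 45}
value = entry['y']  # -> value = 1

Answer: 1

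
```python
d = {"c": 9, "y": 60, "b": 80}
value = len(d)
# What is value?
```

Trace (tracking value):
d = {'c': 9, 'y': 60, 'b': 80}  # -> d = {'c': 9, 'y': 60, 'b': 80}
value = len(d)  # -> value = 3

Answer: 3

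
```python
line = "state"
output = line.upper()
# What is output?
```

Answer: 'STATE'

Derivation:
Trace (tracking output):
line = 'state'  # -> line = 'state'
output = line.upper()  # -> output = 'STATE'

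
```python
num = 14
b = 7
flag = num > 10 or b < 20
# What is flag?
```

Answer: True

Derivation:
Trace (tracking flag):
num = 14  # -> num = 14
b = 7  # -> b = 7
flag = num > 10 or b < 20  # -> flag = True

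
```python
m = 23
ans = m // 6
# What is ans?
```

Trace (tracking ans):
m = 23  # -> m = 23
ans = m // 6  # -> ans = 3

Answer: 3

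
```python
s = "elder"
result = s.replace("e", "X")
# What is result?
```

Trace (tracking result):
s = 'elder'  # -> s = 'elder'
result = s.replace('e', 'X')  # -> result = 'XldXr'

Answer: 'XldXr'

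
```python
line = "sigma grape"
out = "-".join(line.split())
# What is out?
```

Answer: 'sigma-grape'

Derivation:
Trace (tracking out):
line = 'sigma grape'  # -> line = 'sigma grape'
out = '-'.join(line.split())  # -> out = 'sigma-grape'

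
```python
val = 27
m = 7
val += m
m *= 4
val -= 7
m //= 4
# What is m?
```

Answer: 7

Derivation:
Trace (tracking m):
val = 27  # -> val = 27
m = 7  # -> m = 7
val += m  # -> val = 34
m *= 4  # -> m = 28
val -= 7  # -> val = 27
m //= 4  # -> m = 7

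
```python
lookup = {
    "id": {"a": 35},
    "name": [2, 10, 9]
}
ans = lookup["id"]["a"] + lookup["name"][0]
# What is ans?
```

Answer: 37

Derivation:
Trace (tracking ans):
lookup = {'id': {'a': 35}, 'name': [2, 10, 9]}  # -> lookup = {'id': {'a': 35}, 'name': [2, 10, 9]}
ans = lookup['id']['a'] + lookup['name'][0]  # -> ans = 37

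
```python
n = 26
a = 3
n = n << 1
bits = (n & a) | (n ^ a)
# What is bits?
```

Answer: 55

Derivation:
Trace (tracking bits):
n = 26  # -> n = 26
a = 3  # -> a = 3
n = n << 1  # -> n = 52
bits = n & a | n ^ a  # -> bits = 55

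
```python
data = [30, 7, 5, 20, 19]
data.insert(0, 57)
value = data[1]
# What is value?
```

Answer: 30

Derivation:
Trace (tracking value):
data = [30, 7, 5, 20, 19]  # -> data = [30, 7, 5, 20, 19]
data.insert(0, 57)  # -> data = [57, 30, 7, 5, 20, 19]
value = data[1]  # -> value = 30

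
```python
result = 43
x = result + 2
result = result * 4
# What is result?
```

Answer: 172

Derivation:
Trace (tracking result):
result = 43  # -> result = 43
x = result + 2  # -> x = 45
result = result * 4  # -> result = 172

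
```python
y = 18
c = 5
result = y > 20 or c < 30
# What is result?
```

Answer: True

Derivation:
Trace (tracking result):
y = 18  # -> y = 18
c = 5  # -> c = 5
result = y > 20 or c < 30  # -> result = True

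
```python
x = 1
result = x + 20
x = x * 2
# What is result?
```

Answer: 21

Derivation:
Trace (tracking result):
x = 1  # -> x = 1
result = x + 20  # -> result = 21
x = x * 2  # -> x = 2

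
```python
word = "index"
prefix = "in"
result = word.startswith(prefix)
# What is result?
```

Trace (tracking result):
word = 'index'  # -> word = 'index'
prefix = 'in'  # -> prefix = 'in'
result = word.startswith(prefix)  # -> result = True

Answer: True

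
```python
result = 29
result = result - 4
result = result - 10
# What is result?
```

Trace (tracking result):
result = 29  # -> result = 29
result = result - 4  # -> result = 25
result = result - 10  # -> result = 15

Answer: 15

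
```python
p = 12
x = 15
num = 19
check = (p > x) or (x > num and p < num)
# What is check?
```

Answer: False

Derivation:
Trace (tracking check):
p = 12  # -> p = 12
x = 15  # -> x = 15
num = 19  # -> num = 19
check = p > x or (x > num and p < num)  # -> check = False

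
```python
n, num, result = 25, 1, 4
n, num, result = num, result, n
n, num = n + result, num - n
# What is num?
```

Answer: 3

Derivation:
Trace (tracking num):
n, num, result = (25, 1, 4)  # -> n = 25, num = 1, result = 4
n, num, result = (num, result, n)  # -> n = 1, num = 4, result = 25
n, num = (n + result, num - n)  # -> n = 26, num = 3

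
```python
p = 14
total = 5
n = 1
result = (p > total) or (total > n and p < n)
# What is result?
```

Answer: True

Derivation:
Trace (tracking result):
p = 14  # -> p = 14
total = 5  # -> total = 5
n = 1  # -> n = 1
result = p > total or (total > n and p < n)  # -> result = True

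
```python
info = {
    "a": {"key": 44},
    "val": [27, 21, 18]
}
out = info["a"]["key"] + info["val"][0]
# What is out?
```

Trace (tracking out):
info = {'a': {'key': 44}, 'val': [27, 21, 18]}  # -> info = {'a': {'key': 44}, 'val': [27, 21, 18]}
out = info['a']['key'] + info['val'][0]  # -> out = 71

Answer: 71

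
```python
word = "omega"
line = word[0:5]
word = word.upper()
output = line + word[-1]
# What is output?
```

Trace (tracking output):
word = 'omega'  # -> word = 'omega'
line = word[0:5]  # -> line = 'omega'
word = word.upper()  # -> word = 'OMEGA'
output = line + word[-1]  # -> output = 'omegaA'

Answer: 'omegaA'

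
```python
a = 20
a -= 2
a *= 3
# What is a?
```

Trace (tracking a):
a = 20  # -> a = 20
a -= 2  # -> a = 18
a *= 3  # -> a = 54

Answer: 54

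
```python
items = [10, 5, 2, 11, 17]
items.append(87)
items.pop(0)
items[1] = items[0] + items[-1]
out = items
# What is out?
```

Answer: [5, 92, 11, 17, 87]

Derivation:
Trace (tracking out):
items = [10, 5, 2, 11, 17]  # -> items = [10, 5, 2, 11, 17]
items.append(87)  # -> items = [10, 5, 2, 11, 17, 87]
items.pop(0)  # -> items = [5, 2, 11, 17, 87]
items[1] = items[0] + items[-1]  # -> items = [5, 92, 11, 17, 87]
out = items  # -> out = [5, 92, 11, 17, 87]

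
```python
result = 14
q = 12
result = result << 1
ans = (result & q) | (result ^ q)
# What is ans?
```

Answer: 28

Derivation:
Trace (tracking ans):
result = 14  # -> result = 14
q = 12  # -> q = 12
result = result << 1  # -> result = 28
ans = result & q | result ^ q  # -> ans = 28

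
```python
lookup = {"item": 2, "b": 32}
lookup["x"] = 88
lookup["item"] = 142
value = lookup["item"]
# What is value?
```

Answer: 142

Derivation:
Trace (tracking value):
lookup = {'item': 2, 'b': 32}  # -> lookup = {'item': 2, 'b': 32}
lookup['x'] = 88  # -> lookup = {'item': 2, 'b': 32, 'x': 88}
lookup['item'] = 142  # -> lookup = {'item': 142, 'b': 32, 'x': 88}
value = lookup['item']  # -> value = 142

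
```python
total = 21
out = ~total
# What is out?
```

Trace (tracking out):
total = 21  # -> total = 21
out = ~total  # -> out = -22

Answer: -22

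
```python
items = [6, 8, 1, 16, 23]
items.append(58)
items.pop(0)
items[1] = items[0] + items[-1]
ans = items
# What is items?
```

Trace (tracking items):
items = [6, 8, 1, 16, 23]  # -> items = [6, 8, 1, 16, 23]
items.append(58)  # -> items = [6, 8, 1, 16, 23, 58]
items.pop(0)  # -> items = [8, 1, 16, 23, 58]
items[1] = items[0] + items[-1]  # -> items = [8, 66, 16, 23, 58]
ans = items  # -> ans = [8, 66, 16, 23, 58]

Answer: [8, 66, 16, 23, 58]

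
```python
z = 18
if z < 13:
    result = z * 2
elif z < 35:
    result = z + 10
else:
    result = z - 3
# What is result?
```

Answer: 28

Derivation:
Trace (tracking result):
z = 18  # -> z = 18
if z < 13:  # condition is False
elif z < 35:  # condition is True
    result = z + 10  # -> result = 28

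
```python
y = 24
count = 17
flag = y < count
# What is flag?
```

Trace (tracking flag):
y = 24  # -> y = 24
count = 17  # -> count = 17
flag = y < count  # -> flag = False

Answer: False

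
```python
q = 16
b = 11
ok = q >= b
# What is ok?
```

Answer: True

Derivation:
Trace (tracking ok):
q = 16  # -> q = 16
b = 11  # -> b = 11
ok = q >= b  # -> ok = True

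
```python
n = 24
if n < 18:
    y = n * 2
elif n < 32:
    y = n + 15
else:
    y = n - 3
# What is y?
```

Answer: 39

Derivation:
Trace (tracking y):
n = 24  # -> n = 24
if n < 18:  # condition is False
elif n < 32:  # condition is True
    y = n + 15  # -> y = 39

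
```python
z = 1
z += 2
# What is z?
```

Trace (tracking z):
z = 1  # -> z = 1
z += 2  # -> z = 3

Answer: 3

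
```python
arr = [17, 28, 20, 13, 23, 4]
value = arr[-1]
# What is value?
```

Answer: 4

Derivation:
Trace (tracking value):
arr = [17, 28, 20, 13, 23, 4]  # -> arr = [17, 28, 20, 13, 23, 4]
value = arr[-1]  # -> value = 4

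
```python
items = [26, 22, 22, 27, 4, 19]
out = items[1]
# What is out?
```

Trace (tracking out):
items = [26, 22, 22, 27, 4, 19]  # -> items = [26, 22, 22, 27, 4, 19]
out = items[1]  # -> out = 22

Answer: 22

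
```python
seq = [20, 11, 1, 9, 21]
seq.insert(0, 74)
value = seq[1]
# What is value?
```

Trace (tracking value):
seq = [20, 11, 1, 9, 21]  # -> seq = [20, 11, 1, 9, 21]
seq.insert(0, 74)  # -> seq = [74, 20, 11, 1, 9, 21]
value = seq[1]  # -> value = 20

Answer: 20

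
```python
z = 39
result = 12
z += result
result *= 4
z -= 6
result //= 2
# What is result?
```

Trace (tracking result):
z = 39  # -> z = 39
result = 12  # -> result = 12
z += result  # -> z = 51
result *= 4  # -> result = 48
z -= 6  # -> z = 45
result //= 2  # -> result = 24

Answer: 24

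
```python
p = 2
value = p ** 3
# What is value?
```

Trace (tracking value):
p = 2  # -> p = 2
value = p ** 3  # -> value = 8

Answer: 8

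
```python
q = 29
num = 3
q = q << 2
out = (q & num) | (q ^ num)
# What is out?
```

Trace (tracking out):
q = 29  # -> q = 29
num = 3  # -> num = 3
q = q << 2  # -> q = 116
out = q & num | q ^ num  # -> out = 119

Answer: 119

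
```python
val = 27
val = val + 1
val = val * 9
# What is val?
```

Answer: 252

Derivation:
Trace (tracking val):
val = 27  # -> val = 27
val = val + 1  # -> val = 28
val = val * 9  # -> val = 252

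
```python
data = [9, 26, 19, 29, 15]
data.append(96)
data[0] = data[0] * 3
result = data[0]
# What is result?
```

Trace (tracking result):
data = [9, 26, 19, 29, 15]  # -> data = [9, 26, 19, 29, 15]
data.append(96)  # -> data = [9, 26, 19, 29, 15, 96]
data[0] = data[0] * 3  # -> data = [27, 26, 19, 29, 15, 96]
result = data[0]  # -> result = 27

Answer: 27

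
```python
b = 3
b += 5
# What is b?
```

Trace (tracking b):
b = 3  # -> b = 3
b += 5  # -> b = 8

Answer: 8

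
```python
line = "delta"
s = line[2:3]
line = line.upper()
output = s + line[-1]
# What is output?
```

Trace (tracking output):
line = 'delta'  # -> line = 'delta'
s = line[2:3]  # -> s = 'l'
line = line.upper()  # -> line = 'DELTA'
output = s + line[-1]  # -> output = 'lA'

Answer: 'lA'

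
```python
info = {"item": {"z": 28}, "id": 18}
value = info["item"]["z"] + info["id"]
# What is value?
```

Trace (tracking value):
info = {'item': {'z': 28}, 'id': 18}  # -> info = {'item': {'z': 28}, 'id': 18}
value = info['item']['z'] + info['id']  # -> value = 46

Answer: 46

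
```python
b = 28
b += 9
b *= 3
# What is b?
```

Trace (tracking b):
b = 28  # -> b = 28
b += 9  # -> b = 37
b *= 3  # -> b = 111

Answer: 111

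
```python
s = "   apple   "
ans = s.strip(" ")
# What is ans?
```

Trace (tracking ans):
s = '   apple   '  # -> s = '   apple   '
ans = s.strip(' ')  # -> ans = 'apple'

Answer: 'apple'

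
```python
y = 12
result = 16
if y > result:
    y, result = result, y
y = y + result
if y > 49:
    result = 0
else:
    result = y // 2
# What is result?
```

Trace (tracking result):
y = 12  # -> y = 12
result = 16  # -> result = 16
if y > result:  # condition is False
y = y + result  # -> y = 28
if y > 49:  # condition is False
else:
    result = y // 2  # -> result = 14

Answer: 14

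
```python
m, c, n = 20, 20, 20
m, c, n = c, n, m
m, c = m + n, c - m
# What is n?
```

Trace (tracking n):
m, c, n = (20, 20, 20)  # -> m = 20, c = 20, n = 20
m, c, n = (c, n, m)  # -> m = 20, c = 20, n = 20
m, c = (m + n, c - m)  # -> m = 40, c = 0

Answer: 20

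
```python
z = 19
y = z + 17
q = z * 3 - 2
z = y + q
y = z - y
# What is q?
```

Answer: 55

Derivation:
Trace (tracking q):
z = 19  # -> z = 19
y = z + 17  # -> y = 36
q = z * 3 - 2  # -> q = 55
z = y + q  # -> z = 91
y = z - y  # -> y = 55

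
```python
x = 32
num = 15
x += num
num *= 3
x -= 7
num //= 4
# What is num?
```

Answer: 11

Derivation:
Trace (tracking num):
x = 32  # -> x = 32
num = 15  # -> num = 15
x += num  # -> x = 47
num *= 3  # -> num = 45
x -= 7  # -> x = 40
num //= 4  # -> num = 11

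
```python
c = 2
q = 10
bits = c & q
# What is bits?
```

Trace (tracking bits):
c = 2  # -> c = 2
q = 10  # -> q = 10
bits = c & q  # -> bits = 2

Answer: 2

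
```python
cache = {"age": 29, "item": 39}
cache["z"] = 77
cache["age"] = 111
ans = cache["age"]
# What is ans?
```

Trace (tracking ans):
cache = {'age': 29, 'item': 39}  # -> cache = {'age': 29, 'item': 39}
cache['z'] = 77  # -> cache = {'age': 29, 'item': 39, 'z': 77}
cache['age'] = 111  # -> cache = {'age': 111, 'item': 39, 'z': 77}
ans = cache['age']  # -> ans = 111

Answer: 111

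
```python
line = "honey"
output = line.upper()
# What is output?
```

Trace (tracking output):
line = 'honey'  # -> line = 'honey'
output = line.upper()  # -> output = 'HONEY'

Answer: 'HONEY'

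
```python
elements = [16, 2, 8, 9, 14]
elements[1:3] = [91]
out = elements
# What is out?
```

Trace (tracking out):
elements = [16, 2, 8, 9, 14]  # -> elements = [16, 2, 8, 9, 14]
elements[1:3] = [91]  # -> elements = [16, 91, 9, 14]
out = elements  # -> out = [16, 91, 9, 14]

Answer: [16, 91, 9, 14]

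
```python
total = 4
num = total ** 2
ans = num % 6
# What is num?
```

Answer: 16

Derivation:
Trace (tracking num):
total = 4  # -> total = 4
num = total ** 2  # -> num = 16
ans = num % 6  # -> ans = 4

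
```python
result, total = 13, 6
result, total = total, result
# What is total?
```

Answer: 13

Derivation:
Trace (tracking total):
result, total = (13, 6)  # -> result = 13, total = 6
result, total = (total, result)  # -> result = 6, total = 13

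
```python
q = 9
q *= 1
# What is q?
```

Trace (tracking q):
q = 9  # -> q = 9
q *= 1  # -> q = 9

Answer: 9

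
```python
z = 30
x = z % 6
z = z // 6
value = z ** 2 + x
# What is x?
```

Answer: 0

Derivation:
Trace (tracking x):
z = 30  # -> z = 30
x = z % 6  # -> x = 0
z = z // 6  # -> z = 5
value = z ** 2 + x  # -> value = 25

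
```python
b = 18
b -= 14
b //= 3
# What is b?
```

Answer: 1

Derivation:
Trace (tracking b):
b = 18  # -> b = 18
b -= 14  # -> b = 4
b //= 3  # -> b = 1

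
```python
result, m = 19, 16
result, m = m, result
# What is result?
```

Answer: 16

Derivation:
Trace (tracking result):
result, m = (19, 16)  # -> result = 19, m = 16
result, m = (m, result)  # -> result = 16, m = 19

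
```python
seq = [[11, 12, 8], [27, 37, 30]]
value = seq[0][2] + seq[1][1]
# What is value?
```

Trace (tracking value):
seq = [[11, 12, 8], [27, 37, 30]]  # -> seq = [[11, 12, 8], [27, 37, 30]]
value = seq[0][2] + seq[1][1]  # -> value = 45

Answer: 45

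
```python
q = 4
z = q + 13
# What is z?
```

Trace (tracking z):
q = 4  # -> q = 4
z = q + 13  # -> z = 17

Answer: 17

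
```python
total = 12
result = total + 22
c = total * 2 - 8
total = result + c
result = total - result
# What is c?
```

Answer: 16

Derivation:
Trace (tracking c):
total = 12  # -> total = 12
result = total + 22  # -> result = 34
c = total * 2 - 8  # -> c = 16
total = result + c  # -> total = 50
result = total - result  # -> result = 16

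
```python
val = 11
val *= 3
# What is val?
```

Trace (tracking val):
val = 11  # -> val = 11
val *= 3  # -> val = 33

Answer: 33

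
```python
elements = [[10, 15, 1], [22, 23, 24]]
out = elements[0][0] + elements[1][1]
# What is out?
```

Trace (tracking out):
elements = [[10, 15, 1], [22, 23, 24]]  # -> elements = [[10, 15, 1], [22, 23, 24]]
out = elements[0][0] + elements[1][1]  # -> out = 33

Answer: 33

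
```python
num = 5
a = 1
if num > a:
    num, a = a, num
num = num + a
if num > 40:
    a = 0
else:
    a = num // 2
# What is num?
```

Trace (tracking num):
num = 5  # -> num = 5
a = 1  # -> a = 1
if num > a:  # condition is True
    num, a = (a, num)  # -> num = 1, a = 5
num = num + a  # -> num = 6
if num > 40:  # condition is False
else:
    a = num // 2  # -> a = 3

Answer: 6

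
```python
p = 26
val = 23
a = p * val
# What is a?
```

Answer: 598

Derivation:
Trace (tracking a):
p = 26  # -> p = 26
val = 23  # -> val = 23
a = p * val  # -> a = 598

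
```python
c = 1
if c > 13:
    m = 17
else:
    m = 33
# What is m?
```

Trace (tracking m):
c = 1  # -> c = 1
if c > 13:  # condition is False
else:
    m = 33  # -> m = 33

Answer: 33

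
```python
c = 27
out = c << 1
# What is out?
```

Trace (tracking out):
c = 27  # -> c = 27
out = c << 1  # -> out = 54

Answer: 54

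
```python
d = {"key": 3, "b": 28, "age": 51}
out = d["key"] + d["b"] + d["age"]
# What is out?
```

Trace (tracking out):
d = {'key': 3, 'b': 28, 'age': 51}  # -> d = {'key': 3, 'b': 28, 'age': 51}
out = d['key'] + d['b'] + d['age']  # -> out = 82

Answer: 82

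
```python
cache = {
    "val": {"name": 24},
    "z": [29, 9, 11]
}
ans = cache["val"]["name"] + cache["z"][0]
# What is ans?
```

Answer: 53

Derivation:
Trace (tracking ans):
cache = {'val': {'name': 24}, 'z': [29, 9, 11]}  # -> cache = {'val': {'name': 24}, 'z': [29, 9, 11]}
ans = cache['val']['name'] + cache['z'][0]  # -> ans = 53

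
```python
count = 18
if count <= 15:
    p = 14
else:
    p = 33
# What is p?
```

Answer: 33

Derivation:
Trace (tracking p):
count = 18  # -> count = 18
if count <= 15:  # condition is False
else:
    p = 33  # -> p = 33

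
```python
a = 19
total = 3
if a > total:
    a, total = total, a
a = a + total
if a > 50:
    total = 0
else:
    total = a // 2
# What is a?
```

Trace (tracking a):
a = 19  # -> a = 19
total = 3  # -> total = 3
if a > total:  # condition is True
    a, total = (total, a)  # -> a = 3, total = 19
a = a + total  # -> a = 22
if a > 50:  # condition is False
else:
    total = a // 2  # -> total = 11

Answer: 22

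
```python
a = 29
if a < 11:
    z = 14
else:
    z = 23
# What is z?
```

Answer: 23

Derivation:
Trace (tracking z):
a = 29  # -> a = 29
if a < 11:  # condition is False
else:
    z = 23  # -> z = 23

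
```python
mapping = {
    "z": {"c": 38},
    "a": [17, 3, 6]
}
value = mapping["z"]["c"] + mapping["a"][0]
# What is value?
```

Answer: 55

Derivation:
Trace (tracking value):
mapping = {'z': {'c': 38}, 'a': [17, 3, 6]}  # -> mapping = {'z': {'c': 38}, 'a': [17, 3, 6]}
value = mapping['z']['c'] + mapping['a'][0]  # -> value = 55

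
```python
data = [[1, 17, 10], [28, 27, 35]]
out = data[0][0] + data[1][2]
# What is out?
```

Trace (tracking out):
data = [[1, 17, 10], [28, 27, 35]]  # -> data = [[1, 17, 10], [28, 27, 35]]
out = data[0][0] + data[1][2]  # -> out = 36

Answer: 36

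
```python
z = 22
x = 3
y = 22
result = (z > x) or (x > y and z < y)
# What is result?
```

Answer: True

Derivation:
Trace (tracking result):
z = 22  # -> z = 22
x = 3  # -> x = 3
y = 22  # -> y = 22
result = z > x or (x > y and z < y)  # -> result = True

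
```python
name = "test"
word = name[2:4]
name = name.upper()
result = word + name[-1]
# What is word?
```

Trace (tracking word):
name = 'test'  # -> name = 'test'
word = name[2:4]  # -> word = 'st'
name = name.upper()  # -> name = 'TEST'
result = word + name[-1]  # -> result = 'stT'

Answer: 'st'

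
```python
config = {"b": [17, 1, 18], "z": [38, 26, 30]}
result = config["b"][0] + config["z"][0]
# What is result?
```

Answer: 55

Derivation:
Trace (tracking result):
config = {'b': [17, 1, 18], 'z': [38, 26, 30]}  # -> config = {'b': [17, 1, 18], 'z': [38, 26, 30]}
result = config['b'][0] + config['z'][0]  # -> result = 55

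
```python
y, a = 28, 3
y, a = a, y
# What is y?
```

Answer: 3

Derivation:
Trace (tracking y):
y, a = (28, 3)  # -> y = 28, a = 3
y, a = (a, y)  # -> y = 3, a = 28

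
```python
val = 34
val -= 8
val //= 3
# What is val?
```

Answer: 8

Derivation:
Trace (tracking val):
val = 34  # -> val = 34
val -= 8  # -> val = 26
val //= 3  # -> val = 8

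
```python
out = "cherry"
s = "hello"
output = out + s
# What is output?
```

Trace (tracking output):
out = 'cherry'  # -> out = 'cherry'
s = 'hello'  # -> s = 'hello'
output = out + s  # -> output = 'cherryhello'

Answer: 'cherryhello'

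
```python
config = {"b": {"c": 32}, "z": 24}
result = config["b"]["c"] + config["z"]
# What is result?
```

Trace (tracking result):
config = {'b': {'c': 32}, 'z': 24}  # -> config = {'b': {'c': 32}, 'z': 24}
result = config['b']['c'] + config['z']  # -> result = 56

Answer: 56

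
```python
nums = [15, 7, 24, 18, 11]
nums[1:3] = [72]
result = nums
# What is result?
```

Trace (tracking result):
nums = [15, 7, 24, 18, 11]  # -> nums = [15, 7, 24, 18, 11]
nums[1:3] = [72]  # -> nums = [15, 72, 18, 11]
result = nums  # -> result = [15, 72, 18, 11]

Answer: [15, 72, 18, 11]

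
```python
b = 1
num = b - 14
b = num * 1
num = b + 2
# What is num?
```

Trace (tracking num):
b = 1  # -> b = 1
num = b - 14  # -> num = -13
b = num * 1  # -> b = -13
num = b + 2  # -> num = -11

Answer: -11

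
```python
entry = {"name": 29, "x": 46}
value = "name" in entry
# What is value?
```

Trace (tracking value):
entry = {'name': 29, 'x': 46}  # -> entry = {'name': 29, 'x': 46}
value = 'name' in entry  # -> value = True

Answer: True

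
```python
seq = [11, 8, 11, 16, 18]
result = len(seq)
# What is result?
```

Answer: 5

Derivation:
Trace (tracking result):
seq = [11, 8, 11, 16, 18]  # -> seq = [11, 8, 11, 16, 18]
result = len(seq)  # -> result = 5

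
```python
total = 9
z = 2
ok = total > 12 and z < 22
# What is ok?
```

Answer: False

Derivation:
Trace (tracking ok):
total = 9  # -> total = 9
z = 2  # -> z = 2
ok = total > 12 and z < 22  # -> ok = False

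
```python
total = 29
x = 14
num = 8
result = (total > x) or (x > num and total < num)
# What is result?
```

Answer: True

Derivation:
Trace (tracking result):
total = 29  # -> total = 29
x = 14  # -> x = 14
num = 8  # -> num = 8
result = total > x or (x > num and total < num)  # -> result = True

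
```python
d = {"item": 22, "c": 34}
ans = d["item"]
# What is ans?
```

Answer: 22

Derivation:
Trace (tracking ans):
d = {'item': 22, 'c': 34}  # -> d = {'item': 22, 'c': 34}
ans = d['item']  # -> ans = 22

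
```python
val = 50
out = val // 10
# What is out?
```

Trace (tracking out):
val = 50  # -> val = 50
out = val // 10  # -> out = 5

Answer: 5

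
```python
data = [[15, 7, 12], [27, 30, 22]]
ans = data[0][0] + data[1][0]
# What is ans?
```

Answer: 42

Derivation:
Trace (tracking ans):
data = [[15, 7, 12], [27, 30, 22]]  # -> data = [[15, 7, 12], [27, 30, 22]]
ans = data[0][0] + data[1][0]  # -> ans = 42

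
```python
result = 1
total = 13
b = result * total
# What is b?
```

Trace (tracking b):
result = 1  # -> result = 1
total = 13  # -> total = 13
b = result * total  # -> b = 13

Answer: 13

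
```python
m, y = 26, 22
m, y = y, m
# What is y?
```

Answer: 26

Derivation:
Trace (tracking y):
m, y = (26, 22)  # -> m = 26, y = 22
m, y = (y, m)  # -> m = 22, y = 26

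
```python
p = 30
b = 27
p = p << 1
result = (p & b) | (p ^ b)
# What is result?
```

Trace (tracking result):
p = 30  # -> p = 30
b = 27  # -> b = 27
p = p << 1  # -> p = 60
result = p & b | p ^ b  # -> result = 63

Answer: 63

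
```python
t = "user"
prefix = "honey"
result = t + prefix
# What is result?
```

Trace (tracking result):
t = 'user'  # -> t = 'user'
prefix = 'honey'  # -> prefix = 'honey'
result = t + prefix  # -> result = 'userhoney'

Answer: 'userhoney'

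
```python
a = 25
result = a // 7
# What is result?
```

Answer: 3

Derivation:
Trace (tracking result):
a = 25  # -> a = 25
result = a // 7  # -> result = 3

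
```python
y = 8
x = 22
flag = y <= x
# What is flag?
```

Answer: True

Derivation:
Trace (tracking flag):
y = 8  # -> y = 8
x = 22  # -> x = 22
flag = y <= x  # -> flag = True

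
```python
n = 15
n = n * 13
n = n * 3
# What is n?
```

Answer: 585

Derivation:
Trace (tracking n):
n = 15  # -> n = 15
n = n * 13  # -> n = 195
n = n * 3  # -> n = 585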